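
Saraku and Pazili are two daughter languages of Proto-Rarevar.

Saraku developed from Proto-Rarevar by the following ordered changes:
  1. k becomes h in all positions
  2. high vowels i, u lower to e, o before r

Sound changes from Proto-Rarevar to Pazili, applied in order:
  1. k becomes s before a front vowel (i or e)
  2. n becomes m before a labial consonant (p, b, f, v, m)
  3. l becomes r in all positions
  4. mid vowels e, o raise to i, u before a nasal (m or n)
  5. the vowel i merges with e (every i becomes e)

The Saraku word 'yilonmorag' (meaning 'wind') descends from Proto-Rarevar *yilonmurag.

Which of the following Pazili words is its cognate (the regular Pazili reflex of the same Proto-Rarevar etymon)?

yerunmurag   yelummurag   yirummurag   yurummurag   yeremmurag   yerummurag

Pazili: *yilonmurag > yilommurag > yirommurag > yirummurag > yerummurag  (by nasal place assimilation, unconditioned shift, pre-nasal raising, vowel merger)
The other candidates each miss or misapply at least one Pazili change.

yerummurag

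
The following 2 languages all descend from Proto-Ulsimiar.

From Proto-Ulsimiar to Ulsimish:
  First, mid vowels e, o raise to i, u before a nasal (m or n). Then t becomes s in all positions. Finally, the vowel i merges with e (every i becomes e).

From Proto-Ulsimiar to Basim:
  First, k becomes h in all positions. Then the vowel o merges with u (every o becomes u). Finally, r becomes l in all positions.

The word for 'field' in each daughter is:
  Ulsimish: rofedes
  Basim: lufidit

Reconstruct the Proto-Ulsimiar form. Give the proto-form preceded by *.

*rofidit

Position 4: Ulsimish has e, Basim has i. Basim preserves i here (none of its changes turn any other segment into i), so the proto-segment is *i.
Position 6: Ulsimish has e, Basim has i. Basim preserves i here (none of its changes turn any other segment into i), so the proto-segment is *i.
Position 1: Ulsimish has r, Basim has l. Ulsimish preserves r here (none of its changes turn any other segment into r), so the proto-segment is *r.
Continuing position by position gives *rofidit; check it forward:
Ulsimish: start from *rofidit.
  rule 1: no change — rofidit
  rule 2 (unconditioned shift): rofidit → rofidis
  rule 3 (vowel merger): rofidis → rofedes
  ⇒ Ulsimish rofedes
Basim: *rofidit
  rofidit (rule 1 does not apply)
  rofidit → rufidit   [vowel merger]
  rufidit → lufidit   [unconditioned shift]
  giving Basim lufidit.
Only *rofidit yields all of Ulsimish rofedes, Basim lufidit.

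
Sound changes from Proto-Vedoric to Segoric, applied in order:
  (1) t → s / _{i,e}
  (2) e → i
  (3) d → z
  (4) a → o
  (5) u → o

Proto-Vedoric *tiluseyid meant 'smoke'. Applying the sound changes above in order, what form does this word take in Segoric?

Segoric: *tiluseyid
  tiluseyid → siluseyid   [palatalisation]
  siluseyid → silusiyid   [vowel merger]
  silusiyid → silusiyiz   [unconditioned shift]
  silusiyiz (rule 4 does not apply)
  silusiyiz → silosiyiz   [vowel merger]
  giving Segoric silosiyiz.

silosiyiz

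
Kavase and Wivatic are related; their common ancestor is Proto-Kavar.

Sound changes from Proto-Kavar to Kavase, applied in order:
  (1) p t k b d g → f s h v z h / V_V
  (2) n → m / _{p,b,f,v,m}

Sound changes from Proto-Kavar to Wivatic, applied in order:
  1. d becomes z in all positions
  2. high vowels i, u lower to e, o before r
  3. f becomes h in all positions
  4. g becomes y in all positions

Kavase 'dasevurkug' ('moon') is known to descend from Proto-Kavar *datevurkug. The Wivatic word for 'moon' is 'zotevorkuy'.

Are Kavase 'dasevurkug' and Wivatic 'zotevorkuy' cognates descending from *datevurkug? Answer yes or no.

no

Derive the expected Wivatic reflex of *datevurkug:
Wivatic: *datevurkug
  datevurkug → zatevurkug   [unconditioned shift]
  zatevurkug → zatevorkug   [pre-rhotic lowering]
  zatevorkug (rule 3 does not apply)
  zatevorkug → zatevorkuy   [unconditioned shift]
  giving Wivatic zatevorkuy.
The regular Wivatic reflex would be 'zatevorkuy', but the attested form is 'zotevorkuy'. The correspondence is irregular, so they are not cognates (the Wivatic form has a different source).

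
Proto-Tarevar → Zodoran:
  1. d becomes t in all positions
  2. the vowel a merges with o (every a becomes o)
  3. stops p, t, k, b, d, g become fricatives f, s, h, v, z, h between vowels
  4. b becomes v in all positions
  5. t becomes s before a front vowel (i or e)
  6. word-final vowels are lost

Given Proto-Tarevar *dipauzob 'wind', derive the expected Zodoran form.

Zodoran: *dipauzob
  dipauzob → tipauzob   [unconditioned shift]
  tipauzob → tipouzob   [vowel merger]
  tipouzob → tifouzob   [intervocalic lenition]
  tifouzob → tifouzov   [unconditioned shift]
  tifouzov → sifouzov   [palatalisation]
  sifouzov (rule 6 does not apply)
  giving Zodoran sifouzov.

sifouzov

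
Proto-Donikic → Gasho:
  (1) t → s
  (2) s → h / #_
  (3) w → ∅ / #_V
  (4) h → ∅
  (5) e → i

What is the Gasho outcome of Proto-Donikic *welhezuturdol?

ilizusurdol

Gasho: *welhezuturdol > welhezusurdol > elhezusurdol > elezusurdol > ilizusurdol  (by unconditioned shift, glide loss, h-loss, vowel merger)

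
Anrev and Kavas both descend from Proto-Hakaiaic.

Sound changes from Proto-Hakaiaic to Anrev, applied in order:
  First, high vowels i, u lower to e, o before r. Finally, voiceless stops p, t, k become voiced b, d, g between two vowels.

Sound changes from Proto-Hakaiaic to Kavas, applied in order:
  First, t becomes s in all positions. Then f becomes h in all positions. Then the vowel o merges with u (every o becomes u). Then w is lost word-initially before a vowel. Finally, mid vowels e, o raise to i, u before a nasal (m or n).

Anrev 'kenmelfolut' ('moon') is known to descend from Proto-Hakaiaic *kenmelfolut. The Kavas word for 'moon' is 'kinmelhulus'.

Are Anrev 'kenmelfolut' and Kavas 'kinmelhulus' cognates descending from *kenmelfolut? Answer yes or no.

Derive the expected Kavas reflex of *kenmelfolut:
Kavas: *kenmelfolut > kenmelfolus > kenmelholus > kenmelhulus > kinmelhulus  (by unconditioned shift, unconditioned shift, vowel merger, pre-nasal raising)
Kavas 'kinmelhulus' matches the regular reflex exactly, so the pair is cognate.

yes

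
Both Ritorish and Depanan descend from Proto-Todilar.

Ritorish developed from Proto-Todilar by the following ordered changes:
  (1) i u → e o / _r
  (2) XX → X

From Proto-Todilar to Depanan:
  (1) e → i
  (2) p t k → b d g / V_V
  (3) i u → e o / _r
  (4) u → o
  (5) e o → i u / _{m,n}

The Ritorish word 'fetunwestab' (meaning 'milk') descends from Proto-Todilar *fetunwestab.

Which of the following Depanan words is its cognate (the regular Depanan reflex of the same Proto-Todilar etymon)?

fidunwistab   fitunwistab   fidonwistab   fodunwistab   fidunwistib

fidunwistab

Depanan: *fetunwestab
  fetunwestab → fitunwistab   [vowel merger]
  fitunwistab → fidunwistab   [intervocalic voicing]
  fidunwistab (rule 3 does not apply)
  fidunwistab → fidonwistab   [vowel merger]
  fidonwistab → fidunwistab   [pre-nasal raising]
  giving Depanan fidunwistab.
Only 'fidunwistab' matches the regular Depanan development of *fetunwestab.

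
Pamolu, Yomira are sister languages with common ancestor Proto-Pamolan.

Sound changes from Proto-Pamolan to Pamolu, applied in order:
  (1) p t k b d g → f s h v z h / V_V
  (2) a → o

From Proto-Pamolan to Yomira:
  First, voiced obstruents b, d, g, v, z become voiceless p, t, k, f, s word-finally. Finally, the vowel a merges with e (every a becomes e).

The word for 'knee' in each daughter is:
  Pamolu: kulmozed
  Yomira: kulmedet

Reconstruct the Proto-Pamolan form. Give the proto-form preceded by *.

Position 5: Pamolu has o, Yomira has e. Taking the neighbouring segments as reconstructed: Pamolu o could go back to *a or *o; Yomira e could go back to *a or *e — the one source consistent with every daughter is *a.
Position 8: Pamolu has d, Yomira has t. Pamolu preserves d here (none of its changes turn any other segment into d), so the proto-segment is *d.
This points to *kulmaded. Verify forward in each daughter:
Pamolu: *kulmaded > kulmazed > kulmozed  (by intervocalic lenition, vowel merger)
Yomira: *kulmaded > kulmadet > kulmedet  (by final devoicing, vowel merger)
No other proto-form is consistent with every reflex, so the reconstruction is *kulmaded.

*kulmaded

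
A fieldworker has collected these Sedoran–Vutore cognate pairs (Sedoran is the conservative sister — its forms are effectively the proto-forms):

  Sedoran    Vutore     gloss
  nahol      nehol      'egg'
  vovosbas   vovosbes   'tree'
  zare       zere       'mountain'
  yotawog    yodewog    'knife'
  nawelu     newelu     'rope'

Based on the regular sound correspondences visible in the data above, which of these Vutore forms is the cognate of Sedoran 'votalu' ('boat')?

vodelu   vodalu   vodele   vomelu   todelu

yotawog ~ yodewog — Sedoran t corresponds to Vutore d between vowels (before a back vowel).
nahol ~ nehol, vovosbas ~ vovosbes — Sedoran a corresponds to Vutore e after a consonant, before a consonant other than r, m, n, p, b, f, v.
Applying these to Sedoran 'votalu':
  votalu → vodalu   (t→d between vowels (before a back vowel))
  vodalu → vodelu   (a→e after a consonant, before a consonant other than r, m, n, p, b, f, v)
So the Vutore cognate is 'vodelu'.

vodelu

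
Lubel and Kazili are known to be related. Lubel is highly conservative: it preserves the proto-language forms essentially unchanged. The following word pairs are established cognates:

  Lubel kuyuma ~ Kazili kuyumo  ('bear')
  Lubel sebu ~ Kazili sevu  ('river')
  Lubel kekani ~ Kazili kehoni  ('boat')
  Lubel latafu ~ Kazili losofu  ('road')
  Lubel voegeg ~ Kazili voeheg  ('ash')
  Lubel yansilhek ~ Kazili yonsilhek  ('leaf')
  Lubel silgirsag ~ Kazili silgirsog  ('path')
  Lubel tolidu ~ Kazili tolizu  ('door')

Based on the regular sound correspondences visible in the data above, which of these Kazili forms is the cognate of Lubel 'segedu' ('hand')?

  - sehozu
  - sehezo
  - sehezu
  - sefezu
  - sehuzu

sehezu

voegeg ~ voeheg — Lubel g corresponds to Kazili h between vowels (before a front vowel).
tolidu ~ tolizu — Lubel d corresponds to Kazili z between vowels (before a back vowel).
Applying these to Lubel 'segedu':
  segedu → sehedu   (g→h between vowels (before a front vowel))
  sehedu → sehezu   (d→z between vowels (before a back vowel))
So the Kazili cognate is 'sehezu'.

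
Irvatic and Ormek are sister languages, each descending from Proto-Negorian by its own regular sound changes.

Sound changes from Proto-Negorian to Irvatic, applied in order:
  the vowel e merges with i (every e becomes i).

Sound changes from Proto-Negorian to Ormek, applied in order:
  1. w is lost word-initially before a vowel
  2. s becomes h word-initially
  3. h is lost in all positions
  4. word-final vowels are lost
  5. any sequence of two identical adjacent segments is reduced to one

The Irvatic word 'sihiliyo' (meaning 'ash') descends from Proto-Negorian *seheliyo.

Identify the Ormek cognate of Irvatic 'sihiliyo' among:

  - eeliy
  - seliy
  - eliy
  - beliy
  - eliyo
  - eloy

eliy

Ormek: start from *seheliyo.
  rule 1: no change — seheliyo
  rule 2 (debuccalisation): seheliyo → heheliyo
  rule 3 (h-loss): heheliyo → eeliyo
  rule 4 (apocope): eeliyo → eeliy
  rule 5 (degemination): eeliy → eliy
  ⇒ Ormek eliy
The other candidates each miss or misapply at least one Ormek change.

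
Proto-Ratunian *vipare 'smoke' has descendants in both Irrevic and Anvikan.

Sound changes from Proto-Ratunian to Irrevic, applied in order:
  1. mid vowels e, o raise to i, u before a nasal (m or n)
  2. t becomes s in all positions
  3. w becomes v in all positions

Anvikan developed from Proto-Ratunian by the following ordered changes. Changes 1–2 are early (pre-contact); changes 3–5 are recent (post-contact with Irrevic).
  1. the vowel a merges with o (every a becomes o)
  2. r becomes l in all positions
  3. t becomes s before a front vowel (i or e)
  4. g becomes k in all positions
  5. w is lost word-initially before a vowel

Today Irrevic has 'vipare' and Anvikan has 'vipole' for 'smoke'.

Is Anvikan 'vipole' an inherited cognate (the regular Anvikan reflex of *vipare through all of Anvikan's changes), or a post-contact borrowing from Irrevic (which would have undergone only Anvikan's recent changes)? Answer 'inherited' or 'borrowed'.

inherited

If inherited, *vipare would pass through all of Anvikan's changes:
Anvikan: start from *vipare.
  rule 1 (vowel merger): vipare → vipore
  rule 2 (unconditioned shift): vipore → vipole
  rule 3: no change — vipole
  rule 4: no change — vipole
  rule 5: no change — vipole
  ⇒ Anvikan vipole
If borrowed from Irrevic 'vipare' after the early changes, it would undergo only the recent ones:
  rule 3 (palatalisation): no change (vipare)
  rule 4 (unconditioned shift): no change (vipare)
  rule 5 (glide loss): no change (vipare)
  ⇒ as a loan: vipare
Anvikan 'vipole' matches the inherited outcome exactly, so it is an inherited cognate, not a loan.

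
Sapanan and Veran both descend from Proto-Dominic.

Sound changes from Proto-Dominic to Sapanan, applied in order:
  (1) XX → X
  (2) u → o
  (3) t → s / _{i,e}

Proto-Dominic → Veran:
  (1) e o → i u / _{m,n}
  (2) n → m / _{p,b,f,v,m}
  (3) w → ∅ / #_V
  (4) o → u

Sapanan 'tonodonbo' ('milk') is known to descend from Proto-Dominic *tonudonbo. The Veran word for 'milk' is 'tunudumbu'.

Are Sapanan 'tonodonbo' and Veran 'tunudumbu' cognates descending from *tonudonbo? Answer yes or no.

Derive the expected Veran reflex of *tonudonbo:
Veran: *tonudonbo > tunudunbo > tunudumbo > tunudumbu  (by pre-nasal raising, nasal place assimilation, vowel merger)
Veran 'tunudumbu' matches the regular reflex exactly, so the pair is cognate.

yes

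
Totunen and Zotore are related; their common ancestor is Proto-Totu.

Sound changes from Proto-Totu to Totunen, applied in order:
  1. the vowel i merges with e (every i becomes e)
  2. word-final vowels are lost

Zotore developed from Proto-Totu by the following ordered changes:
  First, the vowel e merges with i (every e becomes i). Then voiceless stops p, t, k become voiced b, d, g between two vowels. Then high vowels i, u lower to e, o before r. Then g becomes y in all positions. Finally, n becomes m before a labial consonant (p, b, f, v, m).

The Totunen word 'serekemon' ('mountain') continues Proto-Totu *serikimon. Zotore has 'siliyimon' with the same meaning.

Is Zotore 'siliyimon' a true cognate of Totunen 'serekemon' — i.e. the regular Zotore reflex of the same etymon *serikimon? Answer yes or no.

no

Derive the expected Zotore reflex of *serikimon:
Zotore: start from *serikimon.
  rule 1 (vowel merger): serikimon → sirikimon
  rule 2 (intervocalic voicing): sirikimon → sirigimon
  rule 3 (pre-rhotic lowering): sirigimon → serigimon
  rule 4 (unconditioned shift): serigimon → seriyimon
  rule 5: no change — seriyimon
  ⇒ Zotore seriyimon
The regular Zotore reflex would be 'seriyimon', but the attested form is 'siliyimon'. The correspondence is irregular, so they are not cognates (the Zotore form has a different source).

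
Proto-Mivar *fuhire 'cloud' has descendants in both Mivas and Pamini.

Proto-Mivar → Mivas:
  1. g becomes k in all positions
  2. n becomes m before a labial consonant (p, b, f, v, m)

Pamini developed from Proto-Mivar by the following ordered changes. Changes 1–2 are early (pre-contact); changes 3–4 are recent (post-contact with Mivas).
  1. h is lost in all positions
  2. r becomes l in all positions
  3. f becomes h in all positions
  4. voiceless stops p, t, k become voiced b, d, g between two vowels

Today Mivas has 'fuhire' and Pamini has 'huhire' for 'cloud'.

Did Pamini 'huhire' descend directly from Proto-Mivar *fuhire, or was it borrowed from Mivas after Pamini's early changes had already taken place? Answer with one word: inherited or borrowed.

If inherited, *fuhire would pass through all of Pamini's changes:
Pamini: start from *fuhire.
  rule 1 (h-loss): fuhire → fuire
  rule 2 (unconditioned shift): fuire → fuile
  rule 3 (unconditioned shift): fuile → huile
  rule 4: no change — huile
  ⇒ Pamini huile
If borrowed from Mivas 'fuhire' after the early changes, it would undergo only the recent ones:
  rule 3 (unconditioned shift): fuhire → huhire
  rule 4 (intervocalic voicing): no change (huhire)
  ⇒ as a loan: huhire
Pamini 'huhire' matches the loan outcome 'huhire', not the inherited 'huile' — it skipped the early Pamini changes, so it was borrowed from Mivas.

borrowed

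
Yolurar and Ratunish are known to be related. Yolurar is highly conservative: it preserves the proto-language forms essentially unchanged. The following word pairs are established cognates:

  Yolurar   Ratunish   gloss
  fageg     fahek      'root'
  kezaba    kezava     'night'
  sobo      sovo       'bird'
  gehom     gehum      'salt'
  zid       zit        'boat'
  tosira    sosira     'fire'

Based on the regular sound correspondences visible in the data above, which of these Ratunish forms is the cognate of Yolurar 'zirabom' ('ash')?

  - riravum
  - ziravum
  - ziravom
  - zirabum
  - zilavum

sobo ~ sovo — Yolurar b corresponds to Ratunish v between vowels (before a back vowel).
gehom ~ gehum — Yolurar o corresponds to Ratunish u after a consonant, before a nasal.
Applying these to Yolurar 'zirabom':
  zirabom → ziravom   (b→v between vowels (before a back vowel))
  ziravom → ziravum   (o→u after a consonant, before a nasal)
So the Ratunish cognate is 'ziravum'.

ziravum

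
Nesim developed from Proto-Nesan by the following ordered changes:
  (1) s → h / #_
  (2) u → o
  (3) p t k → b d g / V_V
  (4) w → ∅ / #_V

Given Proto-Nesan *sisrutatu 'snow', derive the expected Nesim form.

Nesim: *sisrutatu
  sisrutatu → hisrutatu   [debuccalisation]
  hisrutatu → hisrotato   [vowel merger]
  hisrotato → hisrodado   [intervocalic voicing]
  hisrodado (rule 4 does not apply)
  giving Nesim hisrodado.

hisrodado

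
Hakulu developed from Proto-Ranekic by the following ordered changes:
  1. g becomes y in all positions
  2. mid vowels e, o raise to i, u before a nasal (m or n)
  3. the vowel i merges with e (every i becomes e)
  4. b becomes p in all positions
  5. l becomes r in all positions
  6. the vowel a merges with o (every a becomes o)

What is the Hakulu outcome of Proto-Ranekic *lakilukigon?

rokerukeyun

Hakulu: start from *lakilukigon.
  rule 1 (unconditioned shift): lakilukigon → lakilukiyon
  rule 2 (pre-nasal raising): lakilukiyon → lakilukiyun
  rule 3 (vowel merger): lakilukiyun → lakelukeyun
  rule 4: no change — lakelukeyun
  rule 5 (unconditioned shift): lakelukeyun → rakerukeyun
  rule 6 (vowel merger): rakerukeyun → rokerukeyun
  ⇒ Hakulu rokerukeyun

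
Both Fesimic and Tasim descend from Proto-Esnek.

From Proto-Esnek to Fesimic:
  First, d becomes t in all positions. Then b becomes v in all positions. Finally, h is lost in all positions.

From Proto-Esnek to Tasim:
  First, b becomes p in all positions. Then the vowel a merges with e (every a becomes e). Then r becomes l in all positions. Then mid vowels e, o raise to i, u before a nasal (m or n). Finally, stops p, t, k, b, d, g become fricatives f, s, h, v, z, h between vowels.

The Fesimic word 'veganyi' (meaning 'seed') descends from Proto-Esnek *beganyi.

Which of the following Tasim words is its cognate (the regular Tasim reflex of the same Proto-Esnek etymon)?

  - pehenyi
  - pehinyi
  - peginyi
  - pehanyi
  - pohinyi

pehinyi

Tasim: *beganyi > peganyi > pegenyi > peginyi > pehinyi  (by unconditioned shift, vowel merger, pre-nasal raising, intervocalic lenition)
The other candidates each miss or misapply at least one Tasim change.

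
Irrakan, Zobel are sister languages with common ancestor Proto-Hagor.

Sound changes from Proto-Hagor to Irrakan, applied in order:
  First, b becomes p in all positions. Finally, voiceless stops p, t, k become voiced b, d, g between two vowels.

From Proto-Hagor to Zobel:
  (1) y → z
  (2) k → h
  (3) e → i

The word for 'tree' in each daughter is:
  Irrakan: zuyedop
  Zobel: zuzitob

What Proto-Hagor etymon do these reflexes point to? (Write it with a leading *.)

Position 7: Irrakan has p, Zobel has b. Zobel preserves b here (none of its changes turn any other segment into b), so the proto-segment is *b.
Position 4: Irrakan has e, Zobel has i. Irrakan preserves e here (none of its changes turn any other segment into e), so the proto-segment is *e.
Position 3: Irrakan has y, Zobel has z. Irrakan preserves y here (none of its changes turn any other segment into y), so the proto-segment is *y.
This points to *zuyetob. Verify forward in each daughter:
Irrakan: start from *zuyetob.
  rule 1 (unconditioned shift): zuyetob → zuyetop
  rule 2 (intervocalic voicing): zuyetop → zuyedop
  ⇒ Irrakan zuyedop
Zobel: start from *zuyetob.
  rule 1 (unconditioned shift): zuyetob → zuzetob
  rule 2: no change — zuzetob
  rule 3 (vowel merger): zuzetob → zuzitob
  ⇒ Zobel zuzitob
Only *zuyetob yields all of Irrakan zuyedop, Zobel zuzitob.

*zuyetob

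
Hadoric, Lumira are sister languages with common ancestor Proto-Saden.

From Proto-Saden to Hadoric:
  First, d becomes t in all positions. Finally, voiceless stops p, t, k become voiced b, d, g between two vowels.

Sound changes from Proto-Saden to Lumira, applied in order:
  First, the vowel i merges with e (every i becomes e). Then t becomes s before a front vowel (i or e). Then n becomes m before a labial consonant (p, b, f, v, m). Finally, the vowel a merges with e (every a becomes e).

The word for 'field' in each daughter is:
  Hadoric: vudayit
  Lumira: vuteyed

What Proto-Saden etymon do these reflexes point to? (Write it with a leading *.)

*vutayid

Position 4: Hadoric has a, Lumira has e. Hadoric preserves a here (none of its changes turn any other segment into a), so the proto-segment is *a.
Position 7: Hadoric has t, Lumira has d. Lumira preserves d here (none of its changes turn any other segment into d), so the proto-segment is *d.
Verify the candidate proto-form against each daughter:
Hadoric: *vutayid
  vutayid → vutayit   [unconditioned shift]
  vutayit → vudayit   [intervocalic voicing]
  giving Hadoric vudayit.
Lumira: start from *vutayid.
  rule 1 (vowel merger): vutayid → vutayed
  rule 2: no change — vutayed
  rule 3: no change — vutayed
  rule 4 (vowel merger): vutayed → vuteyed
  ⇒ Lumira vuteyed
No other proto-form is consistent with every reflex, so the reconstruction is *vutayid.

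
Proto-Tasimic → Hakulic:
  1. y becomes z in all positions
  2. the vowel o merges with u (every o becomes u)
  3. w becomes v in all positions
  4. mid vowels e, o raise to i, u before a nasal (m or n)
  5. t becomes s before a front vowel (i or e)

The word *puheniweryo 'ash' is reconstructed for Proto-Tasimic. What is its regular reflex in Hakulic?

puhiniverzu

Hakulic: *puheniweryo
  puheniweryo → puheniwerzo   [unconditioned shift]
  puheniwerzo → puheniwerzu   [vowel merger]
  puheniwerzu → puheniverzu   [unconditioned shift]
  puheniverzu → puhiniverzu   [pre-nasal raising]
  puhiniverzu (rule 5 does not apply)
  giving Hakulic puhiniverzu.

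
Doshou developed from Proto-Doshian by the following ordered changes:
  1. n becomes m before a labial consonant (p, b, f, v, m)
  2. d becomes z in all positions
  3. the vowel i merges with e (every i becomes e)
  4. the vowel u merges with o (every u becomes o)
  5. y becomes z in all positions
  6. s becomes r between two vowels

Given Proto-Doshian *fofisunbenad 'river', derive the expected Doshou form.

Doshou: *fofisunbenad
  fofisunbenad → fofisumbenad   [nasal place assimilation]
  fofisumbenad → fofisumbenaz   [unconditioned shift]
  fofisumbenaz → fofesumbenaz   [vowel merger]
  fofesumbenaz → fofesombenaz   [vowel merger]
  fofesombenaz (rule 5 does not apply)
  fofesombenaz → foferombenaz   [rhotacism]
  giving Doshou foferombenaz.

foferombenaz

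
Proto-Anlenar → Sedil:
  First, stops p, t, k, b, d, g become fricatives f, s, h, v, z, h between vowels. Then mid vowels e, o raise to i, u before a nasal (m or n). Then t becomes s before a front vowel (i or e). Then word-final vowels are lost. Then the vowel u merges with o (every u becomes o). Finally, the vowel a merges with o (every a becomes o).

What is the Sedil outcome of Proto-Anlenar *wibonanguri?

wivonongor

Sedil: *wibonanguri
  wibonanguri → wivonanguri   [intervocalic lenition]
  wivonanguri → wivunanguri   [pre-nasal raising]
  wivunanguri (rule 3 does not apply)
  wivunanguri → wivunangur   [apocope]
  wivunangur → wivonangor   [vowel merger]
  wivonangor → wivonongor   [vowel merger]
  giving Sedil wivonongor.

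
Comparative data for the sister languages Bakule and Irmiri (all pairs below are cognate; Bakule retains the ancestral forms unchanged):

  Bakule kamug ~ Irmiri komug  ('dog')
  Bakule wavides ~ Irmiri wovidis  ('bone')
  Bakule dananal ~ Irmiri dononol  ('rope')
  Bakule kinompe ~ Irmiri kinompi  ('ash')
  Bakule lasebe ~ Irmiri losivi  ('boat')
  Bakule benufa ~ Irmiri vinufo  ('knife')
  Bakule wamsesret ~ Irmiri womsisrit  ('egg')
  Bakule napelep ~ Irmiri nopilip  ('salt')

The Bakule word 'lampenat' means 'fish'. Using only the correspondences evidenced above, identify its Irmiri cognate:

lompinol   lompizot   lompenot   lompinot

lompinot

kamug ~ komug, wamsesret ~ womsisrit — Bakule a corresponds to Irmiri o after a consonant, before a nasal.
benufa ~ vinufo — Bakule e corresponds to Irmiri i after a consonant, before a nasal.
dananal ~ dononol, lasebe ~ losivi — Bakule a corresponds to Irmiri o after a consonant, before a consonant other than r, m, n, p, b, f, v.
Applying these to Bakule 'lampenat':
  lampenat → lompenat   (a→o after a consonant, before a nasal)
  lompenat → lompinat   (e→i after a consonant, before a nasal)
  lompinat → lompinot   (a→o after a consonant, before a consonant other than r, m, n, p, b, f, v)
So the Irmiri cognate is 'lompinot'.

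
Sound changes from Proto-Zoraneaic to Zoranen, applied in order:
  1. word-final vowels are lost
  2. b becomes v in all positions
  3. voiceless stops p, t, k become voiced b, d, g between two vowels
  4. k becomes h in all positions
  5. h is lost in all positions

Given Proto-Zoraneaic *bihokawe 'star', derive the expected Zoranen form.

Zoranen: *bihokawe
  bihokawe → bihokaw   [apocope]
  bihokaw → vihokaw   [unconditioned shift]
  vihokaw → vihogaw   [intervocalic voicing]
  vihogaw (rule 4 does not apply)
  vihogaw → viogaw   [h-loss]
  giving Zoranen viogaw.

viogaw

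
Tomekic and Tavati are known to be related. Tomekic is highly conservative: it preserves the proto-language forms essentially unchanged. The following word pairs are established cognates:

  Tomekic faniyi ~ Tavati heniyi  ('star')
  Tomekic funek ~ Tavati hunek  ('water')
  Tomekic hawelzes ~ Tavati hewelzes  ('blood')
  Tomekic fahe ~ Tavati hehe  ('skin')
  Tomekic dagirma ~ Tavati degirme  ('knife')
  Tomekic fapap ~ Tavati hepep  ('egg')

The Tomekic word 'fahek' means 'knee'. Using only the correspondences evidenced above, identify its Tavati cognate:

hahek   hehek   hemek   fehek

faniyi ~ heniyi, fahe ~ hehe — Tomekic f corresponds to Tavati h word-initially before a back vowel.
hawelzes ~ hewelzes, fahe ~ hehe — Tomekic a corresponds to Tavati e after a consonant, before a consonant other than r, m, n, p, b, f, v.
Applying these to Tomekic 'fahek':
  fahek → hahek   (f→h word-initially before a back vowel)
  hahek → hehek   (a→e after a consonant, before a consonant other than r, m, n, p, b, f, v)
So the Tavati cognate is 'hehek'.

hehek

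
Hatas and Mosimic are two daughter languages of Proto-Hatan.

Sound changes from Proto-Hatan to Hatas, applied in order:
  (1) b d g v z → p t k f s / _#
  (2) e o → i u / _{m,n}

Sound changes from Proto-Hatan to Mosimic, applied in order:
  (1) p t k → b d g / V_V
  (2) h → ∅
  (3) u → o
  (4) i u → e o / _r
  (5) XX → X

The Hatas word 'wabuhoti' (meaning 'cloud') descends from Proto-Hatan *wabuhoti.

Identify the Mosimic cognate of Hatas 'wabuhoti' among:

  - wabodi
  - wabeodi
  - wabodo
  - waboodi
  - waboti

Mosimic: *wabuhoti > wabuhodi > wabuodi > waboodi > wabodi  (by intervocalic voicing, h-loss, vowel merger, degemination)
Only 'wabodi' matches the regular Mosimic development of *wabuhoti.

wabodi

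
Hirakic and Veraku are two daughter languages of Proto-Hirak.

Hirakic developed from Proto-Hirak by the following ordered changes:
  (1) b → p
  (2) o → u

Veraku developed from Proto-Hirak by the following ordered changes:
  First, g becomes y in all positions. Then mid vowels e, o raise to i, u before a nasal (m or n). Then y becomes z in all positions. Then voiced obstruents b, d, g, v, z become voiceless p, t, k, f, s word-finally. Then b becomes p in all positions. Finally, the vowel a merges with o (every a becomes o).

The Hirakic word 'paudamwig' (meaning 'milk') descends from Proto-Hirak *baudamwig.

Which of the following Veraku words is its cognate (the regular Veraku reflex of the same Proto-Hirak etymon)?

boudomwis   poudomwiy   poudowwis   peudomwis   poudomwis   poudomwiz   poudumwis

Veraku: start from *baudamwig.
  rule 1 (unconditioned shift): baudamwig → baudamwiy
  rule 2: no change — baudamwiy
  rule 3 (unconditioned shift): baudamwiy → baudamwiz
  rule 4 (final devoicing): baudamwiz → baudamwis
  rule 5 (unconditioned shift): baudamwis → paudamwis
  rule 6 (vowel merger): paudamwis → poudomwis
  ⇒ Veraku poudomwis
Only 'poudomwis' matches the regular Veraku development of *baudamwig.

poudomwis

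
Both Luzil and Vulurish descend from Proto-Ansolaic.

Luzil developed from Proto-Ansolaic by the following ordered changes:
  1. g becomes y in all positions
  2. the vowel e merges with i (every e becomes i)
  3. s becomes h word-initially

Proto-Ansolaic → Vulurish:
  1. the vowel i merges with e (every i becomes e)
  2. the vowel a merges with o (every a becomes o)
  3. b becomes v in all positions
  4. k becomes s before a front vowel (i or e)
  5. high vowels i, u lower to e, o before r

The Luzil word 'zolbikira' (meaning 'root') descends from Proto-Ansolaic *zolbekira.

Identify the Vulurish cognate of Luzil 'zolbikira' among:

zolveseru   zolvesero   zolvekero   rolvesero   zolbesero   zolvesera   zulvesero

zolvesero

Vulurish: *zolbekira
  zolbekira → zolbekera   [vowel merger]
  zolbekera → zolbekero   [vowel merger]
  zolbekero → zolvekero   [unconditioned shift]
  zolvekero → zolvesero   [palatalisation]
  zolvesero (rule 5 does not apply)
  giving Vulurish zolvesero.
Only 'zolvesero' matches the regular Vulurish development of *zolbekira.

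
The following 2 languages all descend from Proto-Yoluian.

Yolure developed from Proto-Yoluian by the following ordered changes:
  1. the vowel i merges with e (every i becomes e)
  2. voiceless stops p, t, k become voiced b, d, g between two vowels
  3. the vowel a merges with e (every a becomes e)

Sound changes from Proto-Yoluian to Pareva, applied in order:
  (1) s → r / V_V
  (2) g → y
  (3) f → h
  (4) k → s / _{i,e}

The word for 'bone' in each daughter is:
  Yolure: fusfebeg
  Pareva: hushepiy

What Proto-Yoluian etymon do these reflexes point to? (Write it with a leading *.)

*fusfepig

Position 7: Yolure has e, Pareva has i. Pareva preserves i here (none of its changes turn any other segment into i), so the proto-segment is *i.
Position 4: Yolure has f, Pareva has h. Yolure preserves f here (none of its changes turn any other segment into f), so the proto-segment is *f.
This points to *fusfepig. Verify forward in each daughter:
Yolure: start from *fusfepig.
  rule 1 (vowel merger): fusfepig → fusfepeg
  rule 2 (intervocalic voicing): fusfepeg → fusfebeg
  rule 3: no change — fusfebeg
  ⇒ Yolure fusfebeg
Pareva: *fusfepig
  fusfepig (rule 1 does not apply)
  fusfepig → fusfepiy   [unconditioned shift]
  fusfepiy → hushepiy   [unconditioned shift]
  hushepiy (rule 4 does not apply)
  giving Pareva hushepiy.
*fusfepig is the unique common source.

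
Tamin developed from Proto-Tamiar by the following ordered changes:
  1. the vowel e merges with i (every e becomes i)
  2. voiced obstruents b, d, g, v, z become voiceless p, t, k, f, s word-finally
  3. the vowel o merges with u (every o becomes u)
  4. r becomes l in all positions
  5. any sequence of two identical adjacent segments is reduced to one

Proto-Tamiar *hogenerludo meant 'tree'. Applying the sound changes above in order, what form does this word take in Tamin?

Tamin: start from *hogenerludo.
  rule 1 (vowel merger): hogenerludo → hoginirludo
  rule 2: no change — hoginirludo
  rule 3 (vowel merger): hoginirludo → huginirludu
  rule 4 (unconditioned shift): huginirludu → huginilludu
  rule 5 (degemination): huginilludu → huginiludu
  ⇒ Tamin huginiludu

huginiludu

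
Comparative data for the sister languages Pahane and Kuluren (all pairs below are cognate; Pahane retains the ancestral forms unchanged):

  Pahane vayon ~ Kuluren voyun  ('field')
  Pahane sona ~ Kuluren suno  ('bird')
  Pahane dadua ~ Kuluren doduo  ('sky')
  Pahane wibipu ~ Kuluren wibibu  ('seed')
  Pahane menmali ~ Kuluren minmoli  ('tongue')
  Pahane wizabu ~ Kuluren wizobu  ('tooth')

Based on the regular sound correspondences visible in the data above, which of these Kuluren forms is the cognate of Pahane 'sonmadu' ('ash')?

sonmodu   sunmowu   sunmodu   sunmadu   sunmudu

vayon ~ voyun, sona ~ suno — Pahane o corresponds to Kuluren u after a consonant, before a nasal.
vayon ~ voyun, dadua ~ doduo — Pahane a corresponds to Kuluren o after a consonant, before a consonant other than r, m, n, p, b, f, v.
Applying these to Pahane 'sonmadu':
  sonmadu → sunmadu   (o→u after a consonant, before a nasal)
  sunmadu → sunmodu   (a→o after a consonant, before a consonant other than r, m, n, p, b, f, v)
So the Kuluren cognate is 'sunmodu'.

sunmodu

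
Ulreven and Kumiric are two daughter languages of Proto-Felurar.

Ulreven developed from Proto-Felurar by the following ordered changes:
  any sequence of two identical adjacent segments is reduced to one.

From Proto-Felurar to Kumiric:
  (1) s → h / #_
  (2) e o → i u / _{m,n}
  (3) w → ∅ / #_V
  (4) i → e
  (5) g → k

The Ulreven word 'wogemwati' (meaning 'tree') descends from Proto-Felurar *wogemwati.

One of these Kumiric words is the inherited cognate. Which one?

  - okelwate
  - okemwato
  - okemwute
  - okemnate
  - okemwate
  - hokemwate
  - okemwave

Kumiric: *wogemwati > wogimwati > ogimwati > ogemwate > okemwate  (by pre-nasal raising, glide loss, vowel merger, unconditioned shift)

okemwate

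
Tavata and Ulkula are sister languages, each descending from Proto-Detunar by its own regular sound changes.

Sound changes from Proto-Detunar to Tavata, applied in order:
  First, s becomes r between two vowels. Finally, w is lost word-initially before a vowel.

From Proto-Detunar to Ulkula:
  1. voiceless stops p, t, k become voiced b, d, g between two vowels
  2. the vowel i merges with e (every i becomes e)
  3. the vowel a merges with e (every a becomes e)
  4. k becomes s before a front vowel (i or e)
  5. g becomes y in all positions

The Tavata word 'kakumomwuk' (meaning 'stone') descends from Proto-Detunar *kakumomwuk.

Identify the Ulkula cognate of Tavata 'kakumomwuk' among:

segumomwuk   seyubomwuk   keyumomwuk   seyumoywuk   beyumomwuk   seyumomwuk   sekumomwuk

Ulkula: *kakumomwuk > kagumomwuk > kegumomwuk > segumomwuk > seyumomwuk  (by intervocalic voicing, vowel merger, palatalisation, unconditioned shift)

seyumomwuk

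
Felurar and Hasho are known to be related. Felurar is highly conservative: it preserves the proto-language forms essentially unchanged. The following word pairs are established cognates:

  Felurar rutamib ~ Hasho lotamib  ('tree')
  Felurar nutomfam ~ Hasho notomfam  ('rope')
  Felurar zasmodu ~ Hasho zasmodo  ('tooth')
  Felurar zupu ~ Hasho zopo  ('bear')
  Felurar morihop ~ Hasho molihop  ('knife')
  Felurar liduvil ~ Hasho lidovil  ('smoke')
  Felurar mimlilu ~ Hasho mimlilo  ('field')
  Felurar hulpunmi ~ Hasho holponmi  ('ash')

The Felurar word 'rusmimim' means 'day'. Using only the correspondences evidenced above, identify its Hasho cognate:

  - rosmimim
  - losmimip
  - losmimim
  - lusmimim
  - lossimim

losmimim

rutamib ~ lotamib — Felurar r corresponds to Hasho l word-initially before a back vowel.
rutamib ~ lotamib, nutomfam ~ notomfam — Felurar u corresponds to Hasho o after a consonant, before a consonant other than r, m, n, p, b, f, v.
Applying these to Felurar 'rusmimim':
  rusmimim → lusmimim   (r→l word-initially before a back vowel)
  lusmimim → losmimim   (u→o after a consonant, before a consonant other than r, m, n, p, b, f, v)
So the Hasho cognate is 'losmimim'.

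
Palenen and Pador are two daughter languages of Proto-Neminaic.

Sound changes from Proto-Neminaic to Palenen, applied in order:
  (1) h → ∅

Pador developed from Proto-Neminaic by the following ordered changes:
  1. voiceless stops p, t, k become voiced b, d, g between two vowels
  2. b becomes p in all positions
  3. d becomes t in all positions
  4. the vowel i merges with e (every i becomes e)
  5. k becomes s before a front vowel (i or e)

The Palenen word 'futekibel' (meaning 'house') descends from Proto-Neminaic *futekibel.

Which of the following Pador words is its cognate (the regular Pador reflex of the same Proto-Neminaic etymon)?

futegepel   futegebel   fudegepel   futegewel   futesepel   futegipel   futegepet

futegepel

Pador: start from *futekibel.
  rule 1 (intervocalic voicing): futekibel → fudegibel
  rule 2 (unconditioned shift): fudegibel → fudegipel
  rule 3 (unconditioned shift): fudegipel → futegipel
  rule 4 (vowel merger): futegipel → futegepel
  rule 5: no change — futegepel
  ⇒ Pador futegepel
Among the options, 'futegepel' alone shows every Pador change applied in order.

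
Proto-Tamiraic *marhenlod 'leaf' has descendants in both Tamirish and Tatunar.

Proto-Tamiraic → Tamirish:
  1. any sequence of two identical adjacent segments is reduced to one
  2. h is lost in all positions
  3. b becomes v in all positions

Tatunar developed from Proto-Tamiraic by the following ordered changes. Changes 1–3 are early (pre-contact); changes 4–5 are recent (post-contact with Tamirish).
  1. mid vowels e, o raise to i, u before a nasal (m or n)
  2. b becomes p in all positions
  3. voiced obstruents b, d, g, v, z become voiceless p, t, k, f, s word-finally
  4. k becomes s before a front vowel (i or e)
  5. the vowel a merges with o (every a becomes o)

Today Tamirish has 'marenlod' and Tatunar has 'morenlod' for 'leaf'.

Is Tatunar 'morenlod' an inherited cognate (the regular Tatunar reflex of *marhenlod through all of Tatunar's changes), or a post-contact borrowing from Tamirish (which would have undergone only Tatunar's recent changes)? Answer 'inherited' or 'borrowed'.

borrowed

If inherited, *marhenlod would pass through all of Tatunar's changes:
Tatunar: start from *marhenlod.
  rule 1 (pre-nasal raising): marhenlod → marhinlod
  rule 2: no change — marhinlod
  rule 3 (final devoicing): marhinlod → marhinlot
  rule 4: no change — marhinlot
  rule 5 (vowel merger): marhinlot → morhinlot
  ⇒ Tatunar morhinlot
If borrowed from Tamirish 'marenlod' after the early changes, it would undergo only the recent ones:
  rule 4 (palatalisation): no change (marenlod)
  rule 5 (vowel merger): marenlod → morenlod
  ⇒ as a loan: morenlod
Tatunar 'morenlod' matches the loan outcome 'morenlod', not the inherited 'morhinlot' — it skipped the early Tatunar changes, so it was borrowed from Tamirish.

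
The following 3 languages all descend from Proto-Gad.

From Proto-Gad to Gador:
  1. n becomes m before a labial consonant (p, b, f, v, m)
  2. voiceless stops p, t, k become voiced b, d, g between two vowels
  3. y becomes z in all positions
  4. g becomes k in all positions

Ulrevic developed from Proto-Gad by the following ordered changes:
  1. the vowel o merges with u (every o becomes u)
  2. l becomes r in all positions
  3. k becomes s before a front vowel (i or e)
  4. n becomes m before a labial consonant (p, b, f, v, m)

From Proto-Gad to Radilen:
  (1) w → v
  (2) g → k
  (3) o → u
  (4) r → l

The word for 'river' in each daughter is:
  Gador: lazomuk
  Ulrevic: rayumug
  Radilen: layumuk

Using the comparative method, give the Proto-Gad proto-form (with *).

*layomug

Position 3: Gador has z, Ulrevic has y, Radilen has y. Ulrevic preserves y here (none of its changes turn any other segment into y), so the proto-segment is *y.
Position 7: Gador has k, Ulrevic has g, Radilen has k. Ulrevic preserves g here (none of its changes turn any other segment into g), so the proto-segment is *g.
Continuing position by position gives *layomug; check it forward:
Gador: *layomug > lazomug > lazomuk  (by unconditioned shift, unconditioned shift)
Ulrevic: *layomug
  layomug → layumug   [vowel merger]
  layumug → rayumug   [unconditioned shift]
  rayumug (rule 3 does not apply)
  rayumug (rule 4 does not apply)
  giving Ulrevic rayumug.
Radilen: *layomug > layomuk > layumuk  (by unconditioned shift, vowel merger)
Only *layomug yields all of Gador lazomuk, Ulrevic rayumug, Radilen layumuk.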